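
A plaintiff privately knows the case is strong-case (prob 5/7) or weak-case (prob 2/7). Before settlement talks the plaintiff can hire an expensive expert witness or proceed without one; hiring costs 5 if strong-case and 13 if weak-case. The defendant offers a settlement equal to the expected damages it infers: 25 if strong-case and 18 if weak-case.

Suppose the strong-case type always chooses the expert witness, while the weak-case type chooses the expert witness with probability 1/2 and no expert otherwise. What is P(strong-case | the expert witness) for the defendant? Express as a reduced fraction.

P(the expert witness) = (5/7)·1 + (2/7)·(1/2) = 6/7.
By Bayes' rule, P(strong-case | the expert witness) = (5/7) / (6/7) = 5/6.

5/6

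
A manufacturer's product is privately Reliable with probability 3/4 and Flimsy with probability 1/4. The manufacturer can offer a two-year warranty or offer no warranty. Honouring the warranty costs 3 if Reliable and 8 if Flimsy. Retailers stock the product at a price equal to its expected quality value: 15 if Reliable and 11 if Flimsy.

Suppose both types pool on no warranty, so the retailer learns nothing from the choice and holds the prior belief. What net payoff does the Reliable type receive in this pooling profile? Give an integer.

Pooled price = 3/4·15 + 1/4·11 = 14.
Reliable pays no cost for no warranty, so net payoff = 14.

14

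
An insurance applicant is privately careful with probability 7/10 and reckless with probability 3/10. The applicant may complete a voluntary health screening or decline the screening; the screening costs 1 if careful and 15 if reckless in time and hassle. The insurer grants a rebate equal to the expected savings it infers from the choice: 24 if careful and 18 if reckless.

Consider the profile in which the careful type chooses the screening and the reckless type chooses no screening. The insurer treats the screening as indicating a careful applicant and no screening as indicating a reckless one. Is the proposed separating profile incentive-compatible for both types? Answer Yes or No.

Under these beliefs, the screening earns rebate 24 and no screening earns rebate 18.
careful: the screening nets 24 − 1 = 23; no screening nets 18. careful prefers the screening.
reckless: the screening nets 24 − 15 = 9; no screening nets 18. reckless prefers no screening.
Neither type deviates, so the separating profile is an equilibrium.

Yes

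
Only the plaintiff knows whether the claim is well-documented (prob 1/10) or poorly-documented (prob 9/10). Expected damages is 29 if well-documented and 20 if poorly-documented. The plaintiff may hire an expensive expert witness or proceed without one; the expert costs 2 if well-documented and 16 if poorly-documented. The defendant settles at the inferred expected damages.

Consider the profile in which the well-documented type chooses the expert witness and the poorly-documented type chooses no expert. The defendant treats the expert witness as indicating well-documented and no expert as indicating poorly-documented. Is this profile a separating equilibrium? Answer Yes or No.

Under these beliefs, the expert witness earns settlement 29 and no expert earns settlement 20.
well-documented: the expert witness nets 29 − 2 = 27; no expert nets 20. well-documented prefers the expert witness.
poorly-documented: the expert witness nets 29 − 16 = 13; no expert nets 20. poorly-documented prefers no expert.
Neither type deviates, so the separating profile is an equilibrium.

Yes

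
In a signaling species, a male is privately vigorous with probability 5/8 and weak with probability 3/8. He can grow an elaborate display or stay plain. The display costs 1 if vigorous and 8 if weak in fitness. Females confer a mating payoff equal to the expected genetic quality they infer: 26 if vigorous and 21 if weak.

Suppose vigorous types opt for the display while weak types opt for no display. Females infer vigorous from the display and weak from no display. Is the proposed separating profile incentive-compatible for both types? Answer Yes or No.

Under these beliefs, the display earns mating payoff 26 and no display earns mating payoff 21.
vigorous: the display nets 26 − 1 = 25; no display nets 21. vigorous prefers the display.
weak: the display nets 26 − 8 = 18; no display nets 21. weak prefers no display.
Neither type deviates, so the separating profile is an equilibrium.

Yes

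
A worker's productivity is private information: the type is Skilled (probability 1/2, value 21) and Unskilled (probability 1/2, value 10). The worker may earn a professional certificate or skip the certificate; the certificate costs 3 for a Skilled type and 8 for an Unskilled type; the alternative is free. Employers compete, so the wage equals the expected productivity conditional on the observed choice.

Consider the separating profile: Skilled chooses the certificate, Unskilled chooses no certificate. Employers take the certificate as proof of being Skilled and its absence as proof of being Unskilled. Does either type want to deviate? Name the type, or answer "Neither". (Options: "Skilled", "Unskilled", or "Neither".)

Unskilled

The certificate pays 21; no certificate pays 10.
Skilled: assigned the certificate, nets 21 − 3 = 18; deviating to no certificate nets 10.
Unskilled: assigned no certificate, nets 10; deviating to the certificate nets 21 − 8 = 13.
The Unskilled type gains 3 by deviating.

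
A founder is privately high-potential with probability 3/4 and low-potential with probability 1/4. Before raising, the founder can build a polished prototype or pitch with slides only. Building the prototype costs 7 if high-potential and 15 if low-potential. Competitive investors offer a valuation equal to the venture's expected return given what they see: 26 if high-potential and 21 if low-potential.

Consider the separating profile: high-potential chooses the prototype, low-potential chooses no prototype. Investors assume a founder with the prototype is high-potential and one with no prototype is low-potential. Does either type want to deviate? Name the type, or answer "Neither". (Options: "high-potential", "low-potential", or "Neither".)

high-potential

The prototype pays 26; no prototype pays 21.
high-potential: assigned the prototype, nets 26 − 7 = 19; deviating to no prototype nets 21.
low-potential: assigned no prototype, nets 21; deviating to the prototype nets 26 − 15 = 11.
The high-potential type gains 2 by deviating.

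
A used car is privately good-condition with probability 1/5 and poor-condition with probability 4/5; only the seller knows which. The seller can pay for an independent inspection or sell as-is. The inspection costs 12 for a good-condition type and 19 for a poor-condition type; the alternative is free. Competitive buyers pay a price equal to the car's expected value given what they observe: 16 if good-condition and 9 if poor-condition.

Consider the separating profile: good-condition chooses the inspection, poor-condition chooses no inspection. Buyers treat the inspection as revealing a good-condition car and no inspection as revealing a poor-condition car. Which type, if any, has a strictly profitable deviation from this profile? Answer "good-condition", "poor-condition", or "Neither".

The inspection pays 16; no inspection pays 9.
good-condition: assigned the inspection, nets 16 − 12 = 4; deviating to no inspection nets 9.
poor-condition: assigned no inspection, nets 9; deviating to the inspection nets 16 − 19 = -3.
The good-condition type gains 5 by deviating.

good-condition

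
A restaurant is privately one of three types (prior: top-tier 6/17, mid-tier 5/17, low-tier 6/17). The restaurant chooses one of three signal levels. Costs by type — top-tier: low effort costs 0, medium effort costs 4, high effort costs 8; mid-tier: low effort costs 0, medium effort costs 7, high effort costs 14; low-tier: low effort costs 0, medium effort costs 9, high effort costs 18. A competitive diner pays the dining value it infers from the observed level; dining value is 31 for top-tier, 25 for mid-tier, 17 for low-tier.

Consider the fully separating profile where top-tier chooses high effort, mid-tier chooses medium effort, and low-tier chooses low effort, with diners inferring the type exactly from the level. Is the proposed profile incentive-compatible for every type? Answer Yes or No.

Separating price premiums: high effort → 31, medium effort → 25, low effort → 17.
top-tier (assigned high effort): low effort: 17 − 0 = 17; medium effort: 25 − 4 = 21; high effort: 31 − 8 = 23. top-tier stays.
mid-tier (assigned medium effort): low effort: 17 − 0 = 17; medium effort: 25 − 7 = 18; high effort: 31 − 14 = 17. mid-tier stays.
low-tier (assigned low effort): low effort: 17 − 0 = 17; medium effort: 25 − 9 = 16; high effort: 31 − 18 = 13. low-tier stays.
Every type prefers its assigned level; separation holds.

Yes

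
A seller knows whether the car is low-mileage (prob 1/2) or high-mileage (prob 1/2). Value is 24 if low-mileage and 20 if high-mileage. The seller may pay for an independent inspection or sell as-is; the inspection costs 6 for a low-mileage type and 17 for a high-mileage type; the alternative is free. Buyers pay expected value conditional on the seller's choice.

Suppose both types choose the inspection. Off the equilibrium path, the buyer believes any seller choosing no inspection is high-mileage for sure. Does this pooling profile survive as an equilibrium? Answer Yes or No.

On path, the buyer holds the prior and pays 1/2·24 + 1/2·20 = 22. Off path (no inspection), believing high-mileage, it pays 20.
low-mileage: the inspection nets 22 − 6 = 16; no inspection nets 20. low-mileage would deviate.
high-mileage: the inspection nets 22 − 17 = 5; no inspection nets 20. high-mileage would deviate.
A type deviates, so pooling fails.

No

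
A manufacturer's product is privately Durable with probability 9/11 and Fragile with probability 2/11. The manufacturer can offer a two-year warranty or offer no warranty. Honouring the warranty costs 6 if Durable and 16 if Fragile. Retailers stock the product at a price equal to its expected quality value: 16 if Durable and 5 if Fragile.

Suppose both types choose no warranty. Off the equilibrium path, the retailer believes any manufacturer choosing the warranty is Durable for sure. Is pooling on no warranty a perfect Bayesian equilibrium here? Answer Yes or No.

On path, the retailer holds the prior and pays 9/11·16 + 2/11·5 = 14. Off path (the warranty), believing Durable, it pays 16.
Durable: no warranty nets 14; the warranty nets 16 − 6 = 10. Durable stays.
Fragile: no warranty nets 14; the warranty nets 16 − 16 = 0. Fragile stays.
No type deviates, so pooling is sustained.

Yes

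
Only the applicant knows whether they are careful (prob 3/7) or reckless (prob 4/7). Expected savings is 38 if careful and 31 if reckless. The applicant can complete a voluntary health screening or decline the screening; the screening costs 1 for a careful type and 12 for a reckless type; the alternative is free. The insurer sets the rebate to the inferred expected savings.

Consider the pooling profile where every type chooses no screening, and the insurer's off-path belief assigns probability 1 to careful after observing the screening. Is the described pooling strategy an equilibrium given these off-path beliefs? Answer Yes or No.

No

On path, the insurer holds the prior and pays 3/7·38 + 4/7·31 = 34. Off path (the screening), believing careful, it pays 38.
careful: no screening nets 34; the screening nets 38 − 1 = 37. careful would deviate.
reckless: no screening nets 34; the screening nets 38 − 12 = 26. reckless stays.
A type deviates, so pooling fails.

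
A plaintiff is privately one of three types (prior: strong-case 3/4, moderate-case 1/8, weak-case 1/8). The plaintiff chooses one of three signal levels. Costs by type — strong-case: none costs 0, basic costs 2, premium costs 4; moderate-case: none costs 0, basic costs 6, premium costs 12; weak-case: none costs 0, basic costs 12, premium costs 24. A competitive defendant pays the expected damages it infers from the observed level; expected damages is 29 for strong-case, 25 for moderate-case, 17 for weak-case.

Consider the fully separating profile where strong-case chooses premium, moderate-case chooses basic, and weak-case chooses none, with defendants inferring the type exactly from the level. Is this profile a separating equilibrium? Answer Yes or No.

Separating settlements: premium → 29, basic → 25, none → 17.
strong-case (assigned premium): none: 17 − 0 = 17; basic: 25 − 2 = 23; premium: 29 − 4 = 25. strong-case stays.
moderate-case (assigned basic): none: 17 − 0 = 17; basic: 25 − 6 = 19; premium: 29 − 12 = 17. moderate-case stays.
weak-case (assigned none): none: 17 − 0 = 17; basic: 25 − 12 = 13; premium: 29 − 24 = 5. weak-case stays.
Every type prefers its assigned level; separation holds.

Yes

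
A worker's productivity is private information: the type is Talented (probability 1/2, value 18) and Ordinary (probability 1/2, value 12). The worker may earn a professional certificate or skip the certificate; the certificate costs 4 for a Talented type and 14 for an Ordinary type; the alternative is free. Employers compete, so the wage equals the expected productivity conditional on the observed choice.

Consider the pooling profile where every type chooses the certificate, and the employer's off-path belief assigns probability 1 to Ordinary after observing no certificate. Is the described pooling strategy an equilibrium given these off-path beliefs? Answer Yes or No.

On path, the employer holds the prior and pays 1/2·18 + 1/2·12 = 15. Off path (no certificate), believing Ordinary, it pays 12.
Talented: the certificate nets 15 − 4 = 11; no certificate nets 12. Talented would deviate.
Ordinary: the certificate nets 15 − 14 = 1; no certificate nets 12. Ordinary would deviate.
A type deviates, so pooling fails.

No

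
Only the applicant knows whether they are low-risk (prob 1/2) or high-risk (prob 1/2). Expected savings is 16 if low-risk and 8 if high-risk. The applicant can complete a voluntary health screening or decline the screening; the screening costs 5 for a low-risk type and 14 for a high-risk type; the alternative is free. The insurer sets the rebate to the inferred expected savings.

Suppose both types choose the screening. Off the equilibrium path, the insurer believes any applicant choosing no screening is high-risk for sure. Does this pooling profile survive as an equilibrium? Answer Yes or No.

No

On path, the insurer holds the prior and pays 1/2·16 + 1/2·8 = 12. Off path (no screening), believing high-risk, it pays 8.
low-risk: the screening nets 12 − 5 = 7; no screening nets 8. low-risk would deviate.
high-risk: the screening nets 12 − 14 = -2; no screening nets 8. high-risk would deviate.
A type deviates, so pooling fails.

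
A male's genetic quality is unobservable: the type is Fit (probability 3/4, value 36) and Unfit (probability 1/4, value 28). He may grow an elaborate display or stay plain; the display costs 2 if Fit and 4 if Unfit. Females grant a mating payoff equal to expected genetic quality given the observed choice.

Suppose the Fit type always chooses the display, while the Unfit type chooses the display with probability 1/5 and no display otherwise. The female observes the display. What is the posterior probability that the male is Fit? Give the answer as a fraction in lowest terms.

P(the display) = (3/4)·1 + (1/4)·(1/5) = 4/5.
By Bayes' rule, P(Fit | the display) = (3/4) / (4/5) = 15/16.

15/16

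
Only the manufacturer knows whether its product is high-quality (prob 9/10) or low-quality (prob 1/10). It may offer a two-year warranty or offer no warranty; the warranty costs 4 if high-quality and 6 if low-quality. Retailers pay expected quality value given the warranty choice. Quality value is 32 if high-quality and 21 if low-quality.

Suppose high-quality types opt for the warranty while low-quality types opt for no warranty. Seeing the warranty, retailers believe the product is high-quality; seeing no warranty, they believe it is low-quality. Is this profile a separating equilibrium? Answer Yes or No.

Under these beliefs, the warranty earns price 32 and no warranty earns price 21.
high-quality: the warranty nets 32 − 4 = 28; no warranty nets 21. high-quality prefers the warranty.
low-quality: the warranty nets 32 − 6 = 26; no warranty nets 21. low-quality would deviate to the warranty.
low-quality has a profitable deviation, so the profile is not an equilibrium.

No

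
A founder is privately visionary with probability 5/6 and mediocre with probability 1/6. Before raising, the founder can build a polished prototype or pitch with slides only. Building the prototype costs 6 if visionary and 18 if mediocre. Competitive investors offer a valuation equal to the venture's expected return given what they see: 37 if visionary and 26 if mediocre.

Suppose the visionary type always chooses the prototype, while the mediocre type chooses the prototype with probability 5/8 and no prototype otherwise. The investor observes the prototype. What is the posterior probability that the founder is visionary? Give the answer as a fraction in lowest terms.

8/9

P(the prototype) = (5/6)·1 + (1/6)·(5/8) = 15/16.
By Bayes' rule, P(visionary | the prototype) = (5/6) / (15/16) = 8/9.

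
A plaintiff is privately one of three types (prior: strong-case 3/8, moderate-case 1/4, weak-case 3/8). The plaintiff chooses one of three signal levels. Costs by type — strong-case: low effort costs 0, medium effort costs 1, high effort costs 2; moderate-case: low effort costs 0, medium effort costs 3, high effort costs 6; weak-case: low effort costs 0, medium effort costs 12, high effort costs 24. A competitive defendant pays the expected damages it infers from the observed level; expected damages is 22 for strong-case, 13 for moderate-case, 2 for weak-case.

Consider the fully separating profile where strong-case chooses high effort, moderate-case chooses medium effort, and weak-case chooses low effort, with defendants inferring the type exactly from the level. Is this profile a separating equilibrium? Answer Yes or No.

Separating settlements: high effort → 22, medium effort → 13, low effort → 2.
strong-case (assigned high effort): low effort: 2 − 0 = 2; medium effort: 13 − 1 = 12; high effort: 22 − 2 = 20. strong-case stays.
moderate-case (assigned medium effort): low effort: 2 − 0 = 2; medium effort: 13 − 3 = 10; high effort: 22 − 6 = 16. moderate-case prefers high effort.
weak-case (assigned low effort): low effort: 2 − 0 = 2; medium effort: 13 − 12 = 1; high effort: 22 − 24 = -2. weak-case stays.
At least one type deviates; the separating profile fails.

No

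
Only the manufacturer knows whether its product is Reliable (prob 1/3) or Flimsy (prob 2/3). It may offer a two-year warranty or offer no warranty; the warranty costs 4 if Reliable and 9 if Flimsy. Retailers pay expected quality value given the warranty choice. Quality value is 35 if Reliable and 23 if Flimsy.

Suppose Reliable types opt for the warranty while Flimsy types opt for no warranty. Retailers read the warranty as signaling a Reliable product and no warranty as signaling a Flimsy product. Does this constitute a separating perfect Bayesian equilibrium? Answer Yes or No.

Under these beliefs, the warranty earns price 35 and no warranty earns price 23.
Reliable: the warranty nets 35 − 4 = 31; no warranty nets 23. Reliable prefers the warranty.
Flimsy: the warranty nets 35 − 9 = 26; no warranty nets 23. Flimsy would deviate to the warranty.
Flimsy has a profitable deviation, so the profile is not an equilibrium.

No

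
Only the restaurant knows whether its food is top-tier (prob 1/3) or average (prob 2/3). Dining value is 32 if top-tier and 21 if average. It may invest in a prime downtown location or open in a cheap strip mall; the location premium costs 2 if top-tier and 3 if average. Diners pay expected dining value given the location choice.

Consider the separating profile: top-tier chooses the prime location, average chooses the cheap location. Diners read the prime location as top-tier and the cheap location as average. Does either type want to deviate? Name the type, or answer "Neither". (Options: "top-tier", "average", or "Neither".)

The prime location pays 32; the cheap location pays 21.
top-tier: assigned the prime location, nets 32 − 2 = 30; deviating to the cheap location nets 21.
average: assigned the cheap location, nets 21; deviating to the prime location nets 32 − 3 = 29.
The average type gains 8 by deviating.

average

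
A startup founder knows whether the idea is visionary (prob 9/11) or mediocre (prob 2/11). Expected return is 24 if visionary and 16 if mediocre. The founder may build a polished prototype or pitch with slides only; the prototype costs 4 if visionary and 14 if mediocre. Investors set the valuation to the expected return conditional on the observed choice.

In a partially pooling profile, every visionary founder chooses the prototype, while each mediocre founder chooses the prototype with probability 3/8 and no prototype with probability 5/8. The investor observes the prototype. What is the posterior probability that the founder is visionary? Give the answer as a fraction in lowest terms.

P(the prototype) = (9/11)·1 + (2/11)·(3/8) = 39/44.
By Bayes' rule, P(visionary | the prototype) = (9/11) / (39/44) = 12/13.

12/13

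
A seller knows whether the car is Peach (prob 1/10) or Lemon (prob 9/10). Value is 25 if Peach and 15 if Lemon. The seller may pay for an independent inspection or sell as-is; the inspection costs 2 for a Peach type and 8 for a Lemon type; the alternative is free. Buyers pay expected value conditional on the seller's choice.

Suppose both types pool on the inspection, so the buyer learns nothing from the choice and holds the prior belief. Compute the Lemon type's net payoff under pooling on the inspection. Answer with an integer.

8

Pooled price = 1/10·25 + 9/10·15 = 16.
Lemon pays cost 8 for the inspection, so net payoff = 16 − 8 = 8.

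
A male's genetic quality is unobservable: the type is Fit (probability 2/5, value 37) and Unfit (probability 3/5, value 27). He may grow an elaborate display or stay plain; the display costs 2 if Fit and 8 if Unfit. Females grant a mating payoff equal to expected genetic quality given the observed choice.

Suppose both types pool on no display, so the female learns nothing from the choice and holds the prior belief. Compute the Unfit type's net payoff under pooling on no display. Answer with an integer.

31

Pooled mating payoff = 2/5·37 + 3/5·27 = 31.
Unfit pays no cost for no display, so net payoff = 31.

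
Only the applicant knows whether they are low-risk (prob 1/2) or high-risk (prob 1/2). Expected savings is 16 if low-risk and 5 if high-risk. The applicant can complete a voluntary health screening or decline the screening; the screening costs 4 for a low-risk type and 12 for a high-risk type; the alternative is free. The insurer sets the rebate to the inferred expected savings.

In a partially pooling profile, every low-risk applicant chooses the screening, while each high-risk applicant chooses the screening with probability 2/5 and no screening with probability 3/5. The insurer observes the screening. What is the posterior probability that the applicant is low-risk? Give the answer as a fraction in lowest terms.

P(the screening) = (1/2)·1 + (1/2)·(2/5) = 7/10.
By Bayes' rule, P(low-risk | the screening) = (1/2) / (7/10) = 5/7.

5/7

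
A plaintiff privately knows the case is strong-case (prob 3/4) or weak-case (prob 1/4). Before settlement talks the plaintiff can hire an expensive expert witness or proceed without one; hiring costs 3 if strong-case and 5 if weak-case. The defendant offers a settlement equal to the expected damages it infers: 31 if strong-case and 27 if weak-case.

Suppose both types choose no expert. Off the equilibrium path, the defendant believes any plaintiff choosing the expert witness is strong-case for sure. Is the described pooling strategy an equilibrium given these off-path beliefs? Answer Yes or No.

On path, the defendant holds the prior and pays 3/4·31 + 1/4·27 = 30. Off path (the expert witness), believing strong-case, it pays 31.
strong-case: no expert nets 30; the expert witness nets 31 − 3 = 28. strong-case stays.
weak-case: no expert nets 30; the expert witness nets 31 − 5 = 26. weak-case stays.
No type deviates, so pooling is sustained.

Yes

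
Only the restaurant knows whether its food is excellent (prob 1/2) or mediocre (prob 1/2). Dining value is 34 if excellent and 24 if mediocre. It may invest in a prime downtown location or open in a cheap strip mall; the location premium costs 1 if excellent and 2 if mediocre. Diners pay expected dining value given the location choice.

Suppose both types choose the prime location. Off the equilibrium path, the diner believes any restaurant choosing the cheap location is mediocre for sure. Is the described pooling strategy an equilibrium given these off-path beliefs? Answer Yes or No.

Yes

On path, the diner holds the prior and pays 1/2·34 + 1/2·24 = 29. Off path (the cheap location), believing mediocre, it pays 24.
excellent: the prime location nets 29 − 1 = 28; the cheap location nets 24. excellent stays.
mediocre: the prime location nets 29 − 2 = 27; the cheap location nets 24. mediocre stays.
No type deviates, so pooling is sustained.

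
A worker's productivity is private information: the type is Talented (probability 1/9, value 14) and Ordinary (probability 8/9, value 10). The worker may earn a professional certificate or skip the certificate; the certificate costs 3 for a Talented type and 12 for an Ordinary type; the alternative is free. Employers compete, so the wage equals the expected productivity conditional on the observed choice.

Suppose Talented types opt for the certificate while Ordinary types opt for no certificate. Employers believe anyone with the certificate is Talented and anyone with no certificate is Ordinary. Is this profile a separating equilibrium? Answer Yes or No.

Under these beliefs, the certificate earns wage 14 and no certificate earns wage 10.
Talented: the certificate nets 14 − 3 = 11; no certificate nets 10. Talented prefers the certificate.
Ordinary: the certificate nets 14 − 12 = 2; no certificate nets 10. Ordinary prefers no certificate.
Neither type deviates, so the separating profile is an equilibrium.

Yes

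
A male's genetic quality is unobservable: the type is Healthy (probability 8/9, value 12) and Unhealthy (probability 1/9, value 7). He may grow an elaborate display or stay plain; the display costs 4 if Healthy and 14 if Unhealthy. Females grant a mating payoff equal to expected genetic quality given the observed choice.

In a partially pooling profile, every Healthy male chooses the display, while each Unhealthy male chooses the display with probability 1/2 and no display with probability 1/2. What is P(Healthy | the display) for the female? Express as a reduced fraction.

P(the display) = (8/9)·1 + (1/9)·(1/2) = 17/18.
By Bayes' rule, P(Healthy | the display) = (8/9) / (17/18) = 16/17.

16/17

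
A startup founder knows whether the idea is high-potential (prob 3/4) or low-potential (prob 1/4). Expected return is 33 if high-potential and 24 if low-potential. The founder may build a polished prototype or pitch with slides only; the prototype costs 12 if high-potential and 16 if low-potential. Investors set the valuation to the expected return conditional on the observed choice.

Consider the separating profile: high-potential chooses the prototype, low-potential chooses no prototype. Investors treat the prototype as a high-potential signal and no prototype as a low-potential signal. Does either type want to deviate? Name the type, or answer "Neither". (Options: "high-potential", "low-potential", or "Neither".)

high-potential

The prototype pays 33; no prototype pays 24.
high-potential: assigned the prototype, nets 33 − 12 = 21; deviating to no prototype nets 24.
low-potential: assigned no prototype, nets 24; deviating to the prototype nets 33 − 16 = 17.
The high-potential type gains 3 by deviating.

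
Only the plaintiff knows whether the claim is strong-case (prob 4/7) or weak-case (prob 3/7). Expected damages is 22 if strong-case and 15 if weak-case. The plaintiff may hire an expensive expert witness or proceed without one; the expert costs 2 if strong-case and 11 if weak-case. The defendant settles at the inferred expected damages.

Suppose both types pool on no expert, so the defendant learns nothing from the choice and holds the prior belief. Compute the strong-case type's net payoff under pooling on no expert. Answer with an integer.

19

Pooled settlement = 4/7·22 + 3/7·15 = 19.
strong-case pays no cost for no expert, so net payoff = 19.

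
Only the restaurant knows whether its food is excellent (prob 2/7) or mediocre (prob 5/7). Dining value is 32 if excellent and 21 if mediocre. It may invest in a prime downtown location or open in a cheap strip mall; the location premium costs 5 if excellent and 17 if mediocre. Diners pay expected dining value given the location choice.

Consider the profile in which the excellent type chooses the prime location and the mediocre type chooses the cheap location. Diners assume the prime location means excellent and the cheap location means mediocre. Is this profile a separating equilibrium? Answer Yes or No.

Yes

Under these beliefs, the prime location earns price premium 32 and the cheap location earns price premium 21.
excellent: the prime location nets 32 − 5 = 27; the cheap location nets 21. excellent prefers the prime location.
mediocre: the prime location nets 32 − 17 = 15; the cheap location nets 21. mediocre prefers the cheap location.
Neither type deviates, so the separating profile is an equilibrium.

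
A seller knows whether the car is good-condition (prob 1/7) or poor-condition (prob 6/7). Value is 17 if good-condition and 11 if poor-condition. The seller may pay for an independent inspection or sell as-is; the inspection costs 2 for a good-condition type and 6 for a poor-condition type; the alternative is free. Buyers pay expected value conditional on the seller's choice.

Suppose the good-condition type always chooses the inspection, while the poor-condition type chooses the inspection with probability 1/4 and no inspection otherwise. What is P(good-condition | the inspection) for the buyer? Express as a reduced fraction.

2/5

P(the inspection) = (1/7)·1 + (6/7)·(1/4) = 5/14.
By Bayes' rule, P(good-condition | the inspection) = (1/7) / (5/14) = 2/5.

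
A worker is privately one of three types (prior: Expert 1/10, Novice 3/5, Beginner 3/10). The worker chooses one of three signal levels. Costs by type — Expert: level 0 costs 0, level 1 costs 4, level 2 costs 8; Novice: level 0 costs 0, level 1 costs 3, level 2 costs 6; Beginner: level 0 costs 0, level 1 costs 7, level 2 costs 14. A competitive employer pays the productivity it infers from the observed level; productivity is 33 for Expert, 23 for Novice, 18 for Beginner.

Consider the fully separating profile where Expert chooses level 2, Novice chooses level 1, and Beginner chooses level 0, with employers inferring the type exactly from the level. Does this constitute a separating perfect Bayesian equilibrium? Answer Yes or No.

No

Separating wages: level 2 → 33, level 1 → 23, level 0 → 18.
Expert (assigned level 2): level 0: 18 − 0 = 18; level 1: 23 − 4 = 19; level 2: 33 − 8 = 25. Expert stays.
Novice (assigned level 1): level 0: 18 − 0 = 18; level 1: 23 − 3 = 20; level 2: 33 − 6 = 27. Novice prefers level 2.
Beginner (assigned level 0): level 0: 18 − 0 = 18; level 1: 23 − 7 = 16; level 2: 33 − 14 = 19. Beginner prefers level 2.
At least one type deviates; the separating profile fails.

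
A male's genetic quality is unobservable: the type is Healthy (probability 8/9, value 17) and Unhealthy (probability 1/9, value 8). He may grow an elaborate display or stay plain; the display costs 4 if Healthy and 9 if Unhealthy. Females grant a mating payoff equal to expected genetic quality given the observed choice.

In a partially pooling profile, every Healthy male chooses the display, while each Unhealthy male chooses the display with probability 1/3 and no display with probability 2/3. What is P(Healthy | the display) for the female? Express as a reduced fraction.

24/25

P(the display) = (8/9)·1 + (1/9)·(1/3) = 25/27.
By Bayes' rule, P(Healthy | the display) = (8/9) / (25/27) = 24/25.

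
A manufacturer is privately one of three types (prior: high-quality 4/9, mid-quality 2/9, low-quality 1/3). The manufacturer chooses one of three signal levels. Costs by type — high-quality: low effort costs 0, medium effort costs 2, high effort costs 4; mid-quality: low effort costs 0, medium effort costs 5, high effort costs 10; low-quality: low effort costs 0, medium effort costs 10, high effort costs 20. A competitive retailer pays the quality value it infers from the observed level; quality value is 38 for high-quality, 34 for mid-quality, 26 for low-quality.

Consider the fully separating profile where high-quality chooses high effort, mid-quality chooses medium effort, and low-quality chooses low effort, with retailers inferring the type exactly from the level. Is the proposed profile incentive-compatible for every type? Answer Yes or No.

Separating prices: high effort → 38, medium effort → 34, low effort → 26.
high-quality (assigned high effort): low effort: 26 − 0 = 26; medium effort: 34 − 2 = 32; high effort: 38 − 4 = 34. high-quality stays.
mid-quality (assigned medium effort): low effort: 26 − 0 = 26; medium effort: 34 − 5 = 29; high effort: 38 − 10 = 28. mid-quality stays.
low-quality (assigned low effort): low effort: 26 − 0 = 26; medium effort: 34 − 10 = 24; high effort: 38 − 20 = 18. low-quality stays.
Every type prefers its assigned level; separation holds.

Yes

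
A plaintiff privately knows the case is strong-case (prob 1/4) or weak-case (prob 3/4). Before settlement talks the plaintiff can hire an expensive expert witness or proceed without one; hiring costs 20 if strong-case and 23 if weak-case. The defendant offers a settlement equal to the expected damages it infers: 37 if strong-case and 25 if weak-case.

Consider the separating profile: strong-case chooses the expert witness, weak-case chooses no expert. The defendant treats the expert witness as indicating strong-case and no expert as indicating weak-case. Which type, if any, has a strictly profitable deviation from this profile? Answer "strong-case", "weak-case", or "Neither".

The expert witness pays 37; no expert pays 25.
strong-case: assigned the expert witness, nets 37 − 20 = 17; deviating to no expert nets 25.
weak-case: assigned no expert, nets 25; deviating to the expert witness nets 37 − 23 = 14.
The strong-case type gains 8 by deviating.

strong-case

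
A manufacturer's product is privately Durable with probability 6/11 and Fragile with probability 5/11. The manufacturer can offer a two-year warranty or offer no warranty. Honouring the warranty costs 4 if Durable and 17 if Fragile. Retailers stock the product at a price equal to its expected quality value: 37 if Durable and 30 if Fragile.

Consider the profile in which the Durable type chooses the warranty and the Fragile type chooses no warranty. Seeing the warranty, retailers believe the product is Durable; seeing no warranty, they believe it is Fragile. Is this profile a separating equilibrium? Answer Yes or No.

Yes

Under these beliefs, the warranty earns price 37 and no warranty earns price 30.
Durable: the warranty nets 37 − 4 = 33; no warranty nets 30. Durable prefers the warranty.
Fragile: the warranty nets 37 − 17 = 20; no warranty nets 30. Fragile prefers no warranty.
Neither type deviates, so the separating profile is an equilibrium.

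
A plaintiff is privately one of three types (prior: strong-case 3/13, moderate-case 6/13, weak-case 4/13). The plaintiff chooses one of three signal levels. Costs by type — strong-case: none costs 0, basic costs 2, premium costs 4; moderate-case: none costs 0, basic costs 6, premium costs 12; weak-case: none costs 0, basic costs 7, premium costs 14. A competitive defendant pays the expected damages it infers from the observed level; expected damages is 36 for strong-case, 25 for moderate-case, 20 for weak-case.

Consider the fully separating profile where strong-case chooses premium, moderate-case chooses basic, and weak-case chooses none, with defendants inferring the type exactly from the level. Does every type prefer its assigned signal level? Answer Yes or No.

No

Separating settlements: premium → 36, basic → 25, none → 20.
strong-case (assigned premium): none: 20 − 0 = 20; basic: 25 − 2 = 23; premium: 36 − 4 = 32. strong-case stays.
moderate-case (assigned basic): none: 20 − 0 = 20; basic: 25 − 6 = 19; premium: 36 − 12 = 24. moderate-case prefers premium.
weak-case (assigned none): none: 20 − 0 = 20; basic: 25 − 7 = 18; premium: 36 − 14 = 22. weak-case prefers premium.
At least one type deviates; the separating profile fails.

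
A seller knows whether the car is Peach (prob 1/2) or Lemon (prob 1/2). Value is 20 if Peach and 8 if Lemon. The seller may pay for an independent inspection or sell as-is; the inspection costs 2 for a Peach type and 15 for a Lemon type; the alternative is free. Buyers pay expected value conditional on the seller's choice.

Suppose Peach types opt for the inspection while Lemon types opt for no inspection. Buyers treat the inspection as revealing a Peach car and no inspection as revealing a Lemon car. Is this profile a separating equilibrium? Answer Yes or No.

Under these beliefs, the inspection earns price 20 and no inspection earns price 8.
Peach: the inspection nets 20 − 2 = 18; no inspection nets 8. Peach prefers the inspection.
Lemon: the inspection nets 20 − 15 = 5; no inspection nets 8. Lemon prefers no inspection.
Neither type deviates, so the separating profile is an equilibrium.

Yes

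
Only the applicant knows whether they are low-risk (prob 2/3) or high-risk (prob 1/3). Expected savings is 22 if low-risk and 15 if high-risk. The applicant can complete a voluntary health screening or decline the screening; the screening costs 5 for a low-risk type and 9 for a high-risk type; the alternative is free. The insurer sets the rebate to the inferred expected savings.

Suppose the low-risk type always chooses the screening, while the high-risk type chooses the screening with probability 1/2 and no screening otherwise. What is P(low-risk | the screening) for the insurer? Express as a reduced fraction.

P(the screening) = (2/3)·1 + (1/3)·(1/2) = 5/6.
By Bayes' rule, P(low-risk | the screening) = (2/3) / (5/6) = 4/5.

4/5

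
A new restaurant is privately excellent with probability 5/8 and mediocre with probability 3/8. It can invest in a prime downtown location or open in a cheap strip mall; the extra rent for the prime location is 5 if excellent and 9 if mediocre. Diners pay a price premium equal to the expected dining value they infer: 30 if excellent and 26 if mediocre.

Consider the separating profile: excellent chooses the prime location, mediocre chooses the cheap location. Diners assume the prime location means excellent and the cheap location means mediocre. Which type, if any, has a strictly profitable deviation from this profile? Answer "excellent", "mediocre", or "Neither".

excellent

The prime location pays 30; the cheap location pays 26.
excellent: assigned the prime location, nets 30 − 5 = 25; deviating to the cheap location nets 26.
mediocre: assigned the cheap location, nets 26; deviating to the prime location nets 30 − 9 = 21.
The excellent type gains 1 by deviating.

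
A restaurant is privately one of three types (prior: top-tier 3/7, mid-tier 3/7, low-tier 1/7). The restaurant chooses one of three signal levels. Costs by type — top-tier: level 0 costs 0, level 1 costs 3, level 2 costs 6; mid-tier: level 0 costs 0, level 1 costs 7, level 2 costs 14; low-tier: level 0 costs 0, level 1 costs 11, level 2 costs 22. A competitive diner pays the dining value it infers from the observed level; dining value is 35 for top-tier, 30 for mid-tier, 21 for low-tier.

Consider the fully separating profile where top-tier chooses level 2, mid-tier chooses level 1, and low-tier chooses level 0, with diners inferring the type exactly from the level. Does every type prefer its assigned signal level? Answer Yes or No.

Yes

Separating price premiums: level 2 → 35, level 1 → 30, level 0 → 21.
top-tier (assigned level 2): level 0: 21 − 0 = 21; level 1: 30 − 3 = 27; level 2: 35 − 6 = 29. top-tier stays.
mid-tier (assigned level 1): level 0: 21 − 0 = 21; level 1: 30 − 7 = 23; level 2: 35 − 14 = 21. mid-tier stays.
low-tier (assigned level 0): level 0: 21 − 0 = 21; level 1: 30 − 11 = 19; level 2: 35 − 22 = 13. low-tier stays.
Every type prefers its assigned level; separation holds.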